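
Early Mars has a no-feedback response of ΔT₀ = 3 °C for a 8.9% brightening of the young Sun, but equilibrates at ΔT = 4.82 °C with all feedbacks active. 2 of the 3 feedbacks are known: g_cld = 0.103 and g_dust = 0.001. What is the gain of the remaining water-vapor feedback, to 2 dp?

Amplification A = ΔT/ΔT₀ = 4.82/3 = 1.607.
Total gain g = 1 − 1/A = 1 − 1/1.607 = 0.3777.
Known gains sum to 0.103 + 0.001 = 0.104.
g_wv = 0.3777 − 0.104 = 0.27.

0.27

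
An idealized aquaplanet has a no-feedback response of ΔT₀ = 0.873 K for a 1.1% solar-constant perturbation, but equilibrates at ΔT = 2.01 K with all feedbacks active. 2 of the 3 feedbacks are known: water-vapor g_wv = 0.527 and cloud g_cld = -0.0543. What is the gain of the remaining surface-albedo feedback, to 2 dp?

Amplification A = ΔT/ΔT₀ = 2.01/0.873 = 2.302.
Total gain g = 1 − 1/A = 1 − 1/2.302 = 0.5656.
Known gains sum to 0.527 − 0.0543 = 0.4727.
g_alb = 0.5656 − 0.4727 = 0.09.

0.09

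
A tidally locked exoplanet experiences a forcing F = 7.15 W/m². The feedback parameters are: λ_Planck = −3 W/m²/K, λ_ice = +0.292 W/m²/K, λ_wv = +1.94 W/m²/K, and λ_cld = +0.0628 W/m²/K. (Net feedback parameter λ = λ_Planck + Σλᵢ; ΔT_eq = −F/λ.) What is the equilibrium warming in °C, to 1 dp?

10.1 °C

Net feedback parameter λ = (−3) + (+0.292) + (+1.94) + (+0.0628) = -0.7052 W/m²/K.
ΔT = −F/λ = −7.15/(-0.7052) = 10.1 °C.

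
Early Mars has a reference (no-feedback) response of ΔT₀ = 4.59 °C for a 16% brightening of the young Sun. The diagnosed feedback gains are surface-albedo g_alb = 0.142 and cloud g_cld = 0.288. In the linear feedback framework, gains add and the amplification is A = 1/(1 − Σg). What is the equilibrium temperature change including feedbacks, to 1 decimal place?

8.1 °C

Total gain g = 0.142 + 0.288 = 0.43.
Amplification A = 1/(1 − 0.43) = 1.754.
ΔT = 4.59 × 1.754 = 8.1 °C.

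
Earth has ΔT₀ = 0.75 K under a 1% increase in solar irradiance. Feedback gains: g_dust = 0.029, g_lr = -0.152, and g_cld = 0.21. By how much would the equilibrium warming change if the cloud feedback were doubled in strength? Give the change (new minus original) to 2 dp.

0.25 K

Original: g = 0.087, ΔT = 0.75/(1−0.087) = 0.8215 K.
With doubled cloud: g' = 0.297, ΔT' = 0.75/(1−0.297) = 1.0669 K.
Change = 1.0669 − 0.8215 = 0.25 K.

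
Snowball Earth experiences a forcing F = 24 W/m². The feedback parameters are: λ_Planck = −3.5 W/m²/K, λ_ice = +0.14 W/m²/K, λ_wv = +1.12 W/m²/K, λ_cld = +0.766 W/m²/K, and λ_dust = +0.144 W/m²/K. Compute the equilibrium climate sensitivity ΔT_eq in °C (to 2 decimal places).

Net feedback parameter λ = (−3.5) + (+0.14) + (+1.12) + (+0.766) + (+0.144) = -1.33 W/m²/K.
ΔT = −F/λ = −24/(-1.33) = 18.05 °C.

18.05 °C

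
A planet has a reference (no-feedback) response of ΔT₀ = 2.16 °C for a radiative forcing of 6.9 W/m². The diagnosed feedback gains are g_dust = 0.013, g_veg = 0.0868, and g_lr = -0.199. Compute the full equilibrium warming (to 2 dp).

Total gain g = 0.013 + 0.0868 − 0.199 = -0.0992.
Amplification A = 1/(1 + 0.0992) = 0.9098.
ΔT = 2.16 × 0.9098 = 1.97 °C.

1.97 °C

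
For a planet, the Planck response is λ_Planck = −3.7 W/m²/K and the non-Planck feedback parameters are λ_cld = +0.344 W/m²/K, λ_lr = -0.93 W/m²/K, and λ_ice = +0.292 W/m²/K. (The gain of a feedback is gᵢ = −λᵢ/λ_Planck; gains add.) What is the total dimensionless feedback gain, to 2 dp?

-0.08

Convert to gains: g_cld = 0.344/3.7 = 0.09297; g_lr = -0.93/3.7 = -0.2514; g_ice = 0.292/3.7 = 0.07892.
Total gain g = -0.07951.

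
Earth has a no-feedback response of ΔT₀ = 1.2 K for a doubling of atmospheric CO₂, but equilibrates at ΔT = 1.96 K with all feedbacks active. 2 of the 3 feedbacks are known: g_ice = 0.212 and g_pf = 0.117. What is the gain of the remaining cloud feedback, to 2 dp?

0.06

Amplification A = ΔT/ΔT₀ = 1.96/1.2 = 1.633.
Total gain g = 1 − 1/A = 1 − 1/1.633 = 0.3876.
Known gains sum to 0.212 + 0.117 = 0.329.
g_cld = 0.3876 − 0.329 = 0.06.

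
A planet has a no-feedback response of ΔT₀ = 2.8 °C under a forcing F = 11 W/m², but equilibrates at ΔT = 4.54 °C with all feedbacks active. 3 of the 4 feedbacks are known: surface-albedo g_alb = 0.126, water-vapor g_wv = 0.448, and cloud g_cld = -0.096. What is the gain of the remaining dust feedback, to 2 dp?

Amplification A = ΔT/ΔT₀ = 4.54/2.8 = 1.621.
Total gain g = 1 − 1/A = 1 − 1/1.621 = 0.3831.
Known gains sum to 0.126 + 0.448 − 0.096 = 0.478.
g_dust = 0.3831 − 0.478 = -0.09.

-0.09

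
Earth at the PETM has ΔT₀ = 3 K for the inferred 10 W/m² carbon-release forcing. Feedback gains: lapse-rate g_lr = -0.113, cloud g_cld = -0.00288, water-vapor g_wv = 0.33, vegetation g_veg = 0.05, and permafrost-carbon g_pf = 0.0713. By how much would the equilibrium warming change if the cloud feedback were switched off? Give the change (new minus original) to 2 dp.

Original: g = 0.33542, ΔT = 3/(1−0.33542) = 4.5141 K.
Without cloud: g' = 0.3383, ΔT' = 3/(1−0.3383) = 4.5338 K.
Change = 4.5338 − 4.5141 = 0.02 K.

0.02 K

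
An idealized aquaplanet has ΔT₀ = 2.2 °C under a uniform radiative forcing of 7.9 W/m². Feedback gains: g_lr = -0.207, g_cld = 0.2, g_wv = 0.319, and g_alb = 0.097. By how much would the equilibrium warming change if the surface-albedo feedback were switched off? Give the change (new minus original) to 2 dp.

-0.52 °C

Original: g = 0.409, ΔT = 2.2/(1−0.409) = 3.7225 °C.
Without surface-albedo: g' = 0.312, ΔT' = 2.2/(1−0.312) = 3.1977 °C.
Change = 3.1977 − 3.7225 = -0.52 °C.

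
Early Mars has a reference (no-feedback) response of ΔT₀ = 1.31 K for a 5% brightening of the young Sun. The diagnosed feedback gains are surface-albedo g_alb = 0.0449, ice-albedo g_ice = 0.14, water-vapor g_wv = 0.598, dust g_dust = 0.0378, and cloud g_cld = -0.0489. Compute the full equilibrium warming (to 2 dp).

Total gain g = 0.0449 + 0.14 + 0.598 + 0.0378 − 0.0489 = 0.7718.
Amplification A = 1/(1 − 0.7718) = 4.382.
ΔT = 1.31 × 4.382 = 5.74 K.

5.74 K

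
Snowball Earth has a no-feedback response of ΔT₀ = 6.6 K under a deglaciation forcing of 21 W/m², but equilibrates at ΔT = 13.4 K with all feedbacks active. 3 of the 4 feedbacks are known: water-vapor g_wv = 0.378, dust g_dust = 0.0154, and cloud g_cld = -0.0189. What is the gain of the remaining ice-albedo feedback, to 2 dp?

Amplification A = ΔT/ΔT₀ = 13.4/6.6 = 2.03.
Total gain g = 1 − 1/A = 1 − 1/2.03 = 0.5074.
Known gains sum to 0.378 + 0.0154 − 0.0189 = 0.3745.
g_ice = 0.5074 − 0.3745 = 0.13.

0.13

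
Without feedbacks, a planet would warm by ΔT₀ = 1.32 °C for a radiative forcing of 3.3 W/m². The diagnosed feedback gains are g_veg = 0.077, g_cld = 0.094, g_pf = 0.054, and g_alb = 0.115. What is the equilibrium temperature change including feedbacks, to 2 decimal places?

2.00 °C

Total gain g = 0.077 + 0.094 + 0.054 + 0.115 = 0.34.
Amplification A = 1/(1 − 0.34) = 1.515.
ΔT = 1.32 × 1.515 = 2.00 °C.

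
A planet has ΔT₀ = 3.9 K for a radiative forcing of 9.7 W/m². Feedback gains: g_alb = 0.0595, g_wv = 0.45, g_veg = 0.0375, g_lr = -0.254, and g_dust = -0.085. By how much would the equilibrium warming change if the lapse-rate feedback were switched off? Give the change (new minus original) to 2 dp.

Original: g = 0.208, ΔT = 3.9/(1−0.208) = 4.9242 K.
Without lapse-rate: g' = 0.462, ΔT' = 3.9/(1−0.462) = 7.2491 K.
Change = 7.2491 − 4.9242 = 2.32 K.

2.32 K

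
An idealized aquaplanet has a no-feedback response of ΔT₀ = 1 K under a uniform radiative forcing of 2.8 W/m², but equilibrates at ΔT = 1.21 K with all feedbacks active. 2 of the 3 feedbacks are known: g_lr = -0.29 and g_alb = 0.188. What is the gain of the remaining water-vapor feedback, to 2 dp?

0.28

Amplification A = ΔT/ΔT₀ = 1.21/1 = 1.21.
Total gain g = 1 − 1/A = 1 − 1/1.21 = 0.1736.
Known gains sum to -0.29 + 0.188 = -0.102.
g_wv = 0.1736 + 0.102 = 0.28.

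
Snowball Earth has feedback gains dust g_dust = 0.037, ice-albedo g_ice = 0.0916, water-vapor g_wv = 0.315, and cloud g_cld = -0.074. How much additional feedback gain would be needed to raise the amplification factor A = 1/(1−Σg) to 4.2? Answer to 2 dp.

Current total gain = 0.3696.
Target gain for A = 4.2: g* = 1 − 1/4.2 = 0.7619.
Additional gain needed = 0.7619 − 0.3696 = 0.39.

0.39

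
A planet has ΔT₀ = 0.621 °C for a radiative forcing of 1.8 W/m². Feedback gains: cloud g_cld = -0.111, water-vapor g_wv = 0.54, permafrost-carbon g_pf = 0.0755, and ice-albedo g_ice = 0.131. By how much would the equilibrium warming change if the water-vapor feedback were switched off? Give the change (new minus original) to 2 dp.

Original: g = 0.6355, ΔT = 0.621/(1−0.6355) = 1.7037 °C.
Without water-vapor: g' = 0.0955, ΔT' = 0.621/(1−0.0955) = 0.6866 °C.
Change = 0.6866 − 1.7037 = -1.02 °C.

-1.02 °C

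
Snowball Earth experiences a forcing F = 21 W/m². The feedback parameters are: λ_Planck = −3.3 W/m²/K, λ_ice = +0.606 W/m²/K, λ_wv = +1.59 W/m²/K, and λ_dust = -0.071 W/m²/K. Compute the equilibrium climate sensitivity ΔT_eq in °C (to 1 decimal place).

17.9 °C

Net feedback parameter λ = (−3.3) + (+0.606) + (+1.59) + (-0.071) = -1.175 W/m²/K.
ΔT = −F/λ = −21/(-1.175) = 17.9 °C.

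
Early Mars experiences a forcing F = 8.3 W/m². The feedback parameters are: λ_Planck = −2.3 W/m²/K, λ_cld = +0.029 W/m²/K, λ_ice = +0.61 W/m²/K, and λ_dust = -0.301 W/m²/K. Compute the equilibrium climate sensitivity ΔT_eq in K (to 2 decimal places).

4.23 K

Net feedback parameter λ = (−2.3) + (+0.029) + (+0.61) + (-0.301) = -1.962 W/m²/K.
ΔT = −F/λ = −8.3/(-1.962) = 4.23 K.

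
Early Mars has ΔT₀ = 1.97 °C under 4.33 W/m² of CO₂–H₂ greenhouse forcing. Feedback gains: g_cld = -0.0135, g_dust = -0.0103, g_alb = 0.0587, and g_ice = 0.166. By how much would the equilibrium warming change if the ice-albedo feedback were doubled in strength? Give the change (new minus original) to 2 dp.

0.65 °C

Original: g = 0.2009, ΔT = 1.97/(1−0.2009) = 2.4653 °C.
With doubled ice-albedo: g' = 0.3669, ΔT' = 1.97/(1−0.3669) = 3.1117 °C.
Change = 3.1117 − 2.4653 = 0.65 °C.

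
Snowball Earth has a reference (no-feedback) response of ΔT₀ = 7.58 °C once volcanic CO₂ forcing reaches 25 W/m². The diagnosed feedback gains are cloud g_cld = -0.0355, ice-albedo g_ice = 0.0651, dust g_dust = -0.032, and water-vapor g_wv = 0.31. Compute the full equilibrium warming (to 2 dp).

Total gain g = -0.0355 + 0.0651 − 0.032 + 0.31 = 0.3076.
Amplification A = 1/(1 − 0.3076) = 1.444.
ΔT = 7.58 × 1.444 = 10.95 °C.

10.95 °C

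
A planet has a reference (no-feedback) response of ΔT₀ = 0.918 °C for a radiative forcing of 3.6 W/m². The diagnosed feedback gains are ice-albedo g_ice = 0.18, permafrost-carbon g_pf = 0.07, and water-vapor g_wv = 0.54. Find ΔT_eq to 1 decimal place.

4.4 °C

Total gain g = 0.18 + 0.07 + 0.54 = 0.79.
Amplification A = 1/(1 − 0.79) = 4.762.
ΔT = 0.918 × 4.762 = 4.4 °C.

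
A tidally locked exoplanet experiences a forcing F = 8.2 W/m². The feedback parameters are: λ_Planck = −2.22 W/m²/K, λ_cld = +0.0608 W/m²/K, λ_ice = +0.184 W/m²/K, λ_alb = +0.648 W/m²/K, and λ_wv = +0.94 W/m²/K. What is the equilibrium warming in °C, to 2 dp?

Net feedback parameter λ = (−2.22) + (+0.0608) + (+0.184) + (+0.648) + (+0.94) = -0.3872 W/m²/K.
ΔT = −F/λ = −8.2/(-0.3872) = 21.18 °C.

21.18 °C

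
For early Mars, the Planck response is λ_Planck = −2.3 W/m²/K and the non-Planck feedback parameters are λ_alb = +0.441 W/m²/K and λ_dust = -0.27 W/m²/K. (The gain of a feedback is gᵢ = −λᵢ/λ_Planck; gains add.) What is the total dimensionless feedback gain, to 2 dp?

Convert to gains: g_alb = 0.441/2.3 = 0.1917; g_dust = -0.27/2.3 = -0.1174.
Total gain g = 0.0743.

0.07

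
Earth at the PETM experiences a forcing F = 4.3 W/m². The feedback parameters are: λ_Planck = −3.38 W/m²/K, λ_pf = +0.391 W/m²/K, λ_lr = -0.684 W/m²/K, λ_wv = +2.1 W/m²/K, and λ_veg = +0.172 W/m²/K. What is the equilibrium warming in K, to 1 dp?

3.1 K

Net feedback parameter λ = (−3.38) + (+0.391) + (-0.684) + (+2.1) + (+0.172) = -1.401 W/m²/K.
ΔT = −F/λ = −4.3/(-1.401) = 3.1 K.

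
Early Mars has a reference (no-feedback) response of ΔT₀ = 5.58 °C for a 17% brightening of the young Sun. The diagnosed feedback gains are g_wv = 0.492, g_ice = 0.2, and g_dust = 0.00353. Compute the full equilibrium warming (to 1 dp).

Total gain g = 0.492 + 0.2 + 0.00353 = 0.69553.
Amplification A = 1/(1 − 0.69553) = 3.284.
ΔT = 5.58 × 3.284 = 18.3 °C.

18.3 °C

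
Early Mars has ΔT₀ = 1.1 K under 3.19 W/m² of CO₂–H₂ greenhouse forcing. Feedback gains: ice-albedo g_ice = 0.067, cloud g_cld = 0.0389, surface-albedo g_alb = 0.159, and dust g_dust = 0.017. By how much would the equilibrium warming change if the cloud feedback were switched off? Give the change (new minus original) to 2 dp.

-0.08 K

Original: g = 0.2819, ΔT = 1.1/(1−0.2819) = 1.5318 K.
Without cloud: g' = 0.243, ΔT' = 1.1/(1−0.243) = 1.4531 K.
Change = 1.4531 − 1.5318 = -0.08 K.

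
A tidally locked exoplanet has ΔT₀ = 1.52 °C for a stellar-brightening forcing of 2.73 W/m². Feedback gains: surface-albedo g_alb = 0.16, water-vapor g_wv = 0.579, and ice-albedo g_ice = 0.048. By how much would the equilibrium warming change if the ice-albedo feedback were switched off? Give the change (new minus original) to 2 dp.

-1.31 °C

Original: g = 0.787, ΔT = 1.52/(1−0.787) = 7.1362 °C.
Without ice-albedo: g' = 0.739, ΔT' = 1.52/(1−0.739) = 5.8238 °C.
Change = 5.8238 − 7.1362 = -1.31 °C.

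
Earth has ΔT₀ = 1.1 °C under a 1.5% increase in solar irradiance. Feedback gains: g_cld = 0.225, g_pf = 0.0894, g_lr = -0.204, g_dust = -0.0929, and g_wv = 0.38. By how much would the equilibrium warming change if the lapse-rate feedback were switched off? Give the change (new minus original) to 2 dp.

Original: g = 0.3975, ΔT = 1.1/(1−0.3975) = 1.8257 °C.
Without lapse-rate: g' = 0.6015, ΔT' = 1.1/(1−0.6015) = 2.7604 °C.
Change = 2.7604 − 1.8257 = 0.93 °C.

0.93 °C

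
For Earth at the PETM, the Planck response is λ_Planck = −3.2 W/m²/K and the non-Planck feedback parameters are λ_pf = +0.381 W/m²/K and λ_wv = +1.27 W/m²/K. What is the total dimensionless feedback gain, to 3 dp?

Convert to gains: g_pf = 0.381/3.2 = 0.1191; g_wv = 1.27/3.2 = 0.3969.
Total gain g = 0.516.

0.516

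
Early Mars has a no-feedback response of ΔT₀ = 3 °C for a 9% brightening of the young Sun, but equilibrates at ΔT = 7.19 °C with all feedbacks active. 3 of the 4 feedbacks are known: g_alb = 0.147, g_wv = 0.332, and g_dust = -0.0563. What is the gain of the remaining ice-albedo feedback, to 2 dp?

Amplification A = ΔT/ΔT₀ = 7.19/3 = 2.397.
Total gain g = 1 − 1/A = 1 − 1/2.397 = 0.5828.
Known gains sum to 0.147 + 0.332 − 0.0563 = 0.4227.
g_ice = 0.5828 − 0.4227 = 0.16.

0.16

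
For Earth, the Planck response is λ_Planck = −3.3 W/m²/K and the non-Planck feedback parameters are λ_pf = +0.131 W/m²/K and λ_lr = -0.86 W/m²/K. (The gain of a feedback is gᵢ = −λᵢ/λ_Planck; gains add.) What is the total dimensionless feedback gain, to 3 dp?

-0.221

Convert to gains: g_pf = 0.131/3.3 = 0.0397; g_lr = -0.86/3.3 = -0.2606.
Total gain g = -0.2209.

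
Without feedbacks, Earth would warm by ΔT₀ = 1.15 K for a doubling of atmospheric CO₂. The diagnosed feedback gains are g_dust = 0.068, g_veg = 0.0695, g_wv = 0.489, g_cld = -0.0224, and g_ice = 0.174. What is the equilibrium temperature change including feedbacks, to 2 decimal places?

5.18 K

Total gain g = 0.068 + 0.0695 + 0.489 − 0.0224 + 0.174 = 0.7781.
Amplification A = 1/(1 − 0.7781) = 4.507.
ΔT = 1.15 × 4.507 = 5.18 K.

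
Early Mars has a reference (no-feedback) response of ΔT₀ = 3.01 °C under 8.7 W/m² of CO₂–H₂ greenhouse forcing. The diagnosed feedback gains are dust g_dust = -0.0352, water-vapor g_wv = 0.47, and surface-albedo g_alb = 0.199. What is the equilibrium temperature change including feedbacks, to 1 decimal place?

Total gain g = -0.0352 + 0.47 + 0.199 = 0.6338.
Amplification A = 1/(1 − 0.6338) = 2.731.
ΔT = 3.01 × 2.731 = 8.2 °C.

8.2 °C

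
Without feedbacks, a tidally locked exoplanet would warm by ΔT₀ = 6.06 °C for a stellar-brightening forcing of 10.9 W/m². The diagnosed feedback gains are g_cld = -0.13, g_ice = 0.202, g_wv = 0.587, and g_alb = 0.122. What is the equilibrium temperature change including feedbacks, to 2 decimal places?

Total gain g = -0.13 + 0.202 + 0.587 + 0.122 = 0.781.
Amplification A = 1/(1 − 0.781) = 4.566.
ΔT = 6.06 × 4.566 = 27.67 °C.

27.67 °C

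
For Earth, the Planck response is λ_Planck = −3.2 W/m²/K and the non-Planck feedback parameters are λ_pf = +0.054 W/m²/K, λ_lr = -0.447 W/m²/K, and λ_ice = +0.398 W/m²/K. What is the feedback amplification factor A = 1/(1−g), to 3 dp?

1.002

Convert to gains: g_pf = 0.054/3.2 = 0.01687; g_lr = -0.447/3.2 = -0.1397; g_ice = 0.398/3.2 = 0.1244.
Total gain g = 0.00157.
A = 1/(1 − 0.00157) = 1.002.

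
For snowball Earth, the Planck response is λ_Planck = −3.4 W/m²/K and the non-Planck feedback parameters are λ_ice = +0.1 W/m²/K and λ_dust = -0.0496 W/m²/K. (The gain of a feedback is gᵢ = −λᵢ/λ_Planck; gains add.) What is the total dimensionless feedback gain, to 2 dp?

0.01

Convert to gains: g_ice = 0.1/3.4 = 0.02941; g_dust = -0.0496/3.4 = -0.01459.
Total gain g = 0.01482.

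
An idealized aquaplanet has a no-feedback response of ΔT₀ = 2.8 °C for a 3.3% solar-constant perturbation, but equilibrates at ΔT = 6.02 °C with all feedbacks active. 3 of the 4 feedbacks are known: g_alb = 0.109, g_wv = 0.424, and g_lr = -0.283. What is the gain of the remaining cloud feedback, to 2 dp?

0.28

Amplification A = ΔT/ΔT₀ = 6.02/2.8 = 2.15.
Total gain g = 1 − 1/A = 1 − 1/2.15 = 0.5349.
Known gains sum to 0.109 + 0.424 − 0.283 = 0.25.
g_cld = 0.5349 − 0.25 = 0.28.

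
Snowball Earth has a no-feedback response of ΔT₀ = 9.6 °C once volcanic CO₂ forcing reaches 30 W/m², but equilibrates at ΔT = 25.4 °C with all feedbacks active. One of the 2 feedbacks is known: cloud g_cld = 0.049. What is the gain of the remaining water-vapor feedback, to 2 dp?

0.57

Amplification A = ΔT/ΔT₀ = 25.4/9.6 = 2.646.
Total gain g = 1 − 1/A = 1 − 1/2.646 = 0.6221.
The known gain is 0.049.
g_wv = 0.6221 − 0.049 = 0.57.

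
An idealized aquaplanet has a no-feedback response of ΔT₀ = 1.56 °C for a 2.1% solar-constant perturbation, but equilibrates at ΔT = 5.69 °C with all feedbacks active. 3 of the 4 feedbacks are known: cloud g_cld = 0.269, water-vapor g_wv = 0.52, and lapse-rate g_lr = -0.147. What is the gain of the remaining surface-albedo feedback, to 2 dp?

Amplification A = ΔT/ΔT₀ = 5.69/1.56 = 3.647.
Total gain g = 1 − 1/A = 1 − 1/3.647 = 0.7258.
Known gains sum to 0.269 + 0.52 − 0.147 = 0.642.
g_alb = 0.7258 − 0.642 = 0.08.

0.08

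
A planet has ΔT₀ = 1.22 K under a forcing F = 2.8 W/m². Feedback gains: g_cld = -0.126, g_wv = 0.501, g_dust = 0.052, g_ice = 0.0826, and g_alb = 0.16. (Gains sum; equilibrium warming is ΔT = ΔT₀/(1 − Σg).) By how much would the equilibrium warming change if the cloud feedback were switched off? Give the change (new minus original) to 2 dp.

Original: g = 0.6696, ΔT = 1.22/(1−0.6696) = 3.6925 K.
Without cloud: g' = 0.7956, ΔT' = 1.22/(1−0.7956) = 5.9687 K.
Change = 5.9687 − 3.6925 = 2.28 K.

2.28 K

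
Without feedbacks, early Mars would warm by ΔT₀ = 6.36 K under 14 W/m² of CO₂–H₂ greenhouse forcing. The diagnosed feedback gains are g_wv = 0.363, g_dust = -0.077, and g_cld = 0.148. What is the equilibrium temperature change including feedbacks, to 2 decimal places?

Total gain g = 0.363 − 0.077 + 0.148 = 0.434.
Amplification A = 1/(1 − 0.434) = 1.767.
ΔT = 6.36 × 1.767 = 11.24 K.

11.24 K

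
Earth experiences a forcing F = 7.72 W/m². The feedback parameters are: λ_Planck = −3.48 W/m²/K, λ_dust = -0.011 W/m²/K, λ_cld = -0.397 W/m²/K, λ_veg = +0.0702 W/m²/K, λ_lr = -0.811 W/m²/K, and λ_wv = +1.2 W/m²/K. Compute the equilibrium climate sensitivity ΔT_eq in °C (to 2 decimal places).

2.25 °C

Net feedback parameter λ = (−3.48) + (-0.011) + (-0.397) + (+0.0702) + (-0.811) + (+1.2) = -3.4288 W/m²/K.
ΔT = −F/λ = −7.72/(-3.4288) = 2.25 °C.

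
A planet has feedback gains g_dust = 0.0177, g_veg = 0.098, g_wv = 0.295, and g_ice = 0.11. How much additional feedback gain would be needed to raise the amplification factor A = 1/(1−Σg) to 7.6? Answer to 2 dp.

Current total gain = 0.5207.
Target gain for A = 7.6: g* = 1 − 1/7.6 = 0.8684.
Additional gain needed = 0.8684 − 0.5207 = 0.35.

0.35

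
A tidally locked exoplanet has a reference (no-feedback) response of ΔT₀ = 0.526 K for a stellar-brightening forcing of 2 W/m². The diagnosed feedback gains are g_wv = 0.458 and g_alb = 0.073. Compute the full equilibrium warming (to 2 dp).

Total gain g = 0.458 + 0.073 = 0.531.
Amplification A = 1/(1 − 0.531) = 2.132.
ΔT = 0.526 × 2.132 = 1.12 K.

1.12 K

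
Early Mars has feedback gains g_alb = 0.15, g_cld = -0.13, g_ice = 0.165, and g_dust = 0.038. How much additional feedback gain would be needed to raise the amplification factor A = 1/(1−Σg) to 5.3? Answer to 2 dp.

Current total gain = 0.223.
Target gain for A = 5.3: g* = 1 − 1/5.3 = 0.8113.
Additional gain needed = 0.8113 − 0.223 = 0.59.

0.59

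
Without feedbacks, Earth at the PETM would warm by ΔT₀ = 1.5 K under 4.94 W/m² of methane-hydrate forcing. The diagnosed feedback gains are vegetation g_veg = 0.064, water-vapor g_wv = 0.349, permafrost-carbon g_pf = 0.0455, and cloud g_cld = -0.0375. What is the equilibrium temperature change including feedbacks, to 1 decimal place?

Total gain g = 0.064 + 0.349 + 0.0455 − 0.0375 = 0.421.
Amplification A = 1/(1 − 0.421) = 1.727.
ΔT = 1.5 × 1.727 = 2.6 K.

2.6 K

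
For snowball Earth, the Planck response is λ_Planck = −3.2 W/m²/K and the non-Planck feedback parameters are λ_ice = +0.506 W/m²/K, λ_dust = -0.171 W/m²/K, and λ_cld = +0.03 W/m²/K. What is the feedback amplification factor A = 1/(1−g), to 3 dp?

1.129

Convert to gains: g_ice = 0.506/3.2 = 0.1581; g_dust = -0.171/3.2 = -0.05344; g_cld = 0.03/3.2 = 0.009375.
Total gain g = 0.114035.
A = 1/(1 − 0.114035) = 1.129.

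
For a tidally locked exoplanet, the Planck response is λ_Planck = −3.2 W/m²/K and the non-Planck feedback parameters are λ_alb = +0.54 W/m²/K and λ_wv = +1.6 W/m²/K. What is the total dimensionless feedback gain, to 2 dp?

0.67

Convert to gains: g_alb = 0.54/3.2 = 0.1688; g_wv = 1.6/3.2 = 0.5.
Total gain g = 0.6688.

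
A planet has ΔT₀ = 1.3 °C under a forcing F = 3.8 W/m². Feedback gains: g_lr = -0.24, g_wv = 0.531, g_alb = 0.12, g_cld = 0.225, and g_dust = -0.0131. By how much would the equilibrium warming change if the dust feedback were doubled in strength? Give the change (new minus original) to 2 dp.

-0.12 °C

Original: g = 0.6229, ΔT = 1.3/(1−0.6229) = 3.4474 °C.
With doubled dust: g' = 0.6098, ΔT' = 1.3/(1−0.6098) = 3.3316 °C.
Change = 3.3316 − 3.4474 = -0.12 °C.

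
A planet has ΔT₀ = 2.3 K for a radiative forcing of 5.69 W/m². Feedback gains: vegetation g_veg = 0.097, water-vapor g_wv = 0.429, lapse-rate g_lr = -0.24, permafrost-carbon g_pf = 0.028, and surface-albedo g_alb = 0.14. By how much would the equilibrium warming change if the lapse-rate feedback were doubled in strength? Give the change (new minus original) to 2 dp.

-1.29 K

Original: g = 0.454, ΔT = 2.3/(1−0.454) = 4.2125 K.
With doubled lapse-rate: g' = 0.214, ΔT' = 2.3/(1−0.214) = 2.9262 K.
Change = 2.9262 − 4.2125 = -1.29 K.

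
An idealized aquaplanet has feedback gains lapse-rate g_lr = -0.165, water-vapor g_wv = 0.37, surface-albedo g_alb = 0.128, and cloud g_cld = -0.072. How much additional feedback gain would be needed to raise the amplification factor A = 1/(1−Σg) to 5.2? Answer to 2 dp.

Current total gain = 0.261.
Target gain for A = 5.2: g* = 1 − 1/5.2 = 0.8077.
Additional gain needed = 0.8077 − 0.261 = 0.55.

0.55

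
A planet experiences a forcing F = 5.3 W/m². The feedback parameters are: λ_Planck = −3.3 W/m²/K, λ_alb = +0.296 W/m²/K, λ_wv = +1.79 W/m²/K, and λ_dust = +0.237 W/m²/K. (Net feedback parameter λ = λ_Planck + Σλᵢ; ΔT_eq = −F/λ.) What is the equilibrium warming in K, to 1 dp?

Net feedback parameter λ = (−3.3) + (+0.296) + (+1.79) + (+0.237) = -0.977 W/m²/K.
ΔT = −F/λ = −5.3/(-0.977) = 5.4 K.

5.4 K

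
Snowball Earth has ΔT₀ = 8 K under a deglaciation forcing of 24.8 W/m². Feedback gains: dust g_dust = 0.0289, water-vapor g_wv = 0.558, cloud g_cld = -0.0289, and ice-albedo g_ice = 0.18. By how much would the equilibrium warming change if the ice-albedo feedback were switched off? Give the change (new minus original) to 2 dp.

Original: g = 0.738, ΔT = 8/(1−0.738) = 30.5344 K.
Without ice-albedo: g' = 0.558, ΔT' = 8/(1−0.558) = 18.0995 K.
Change = 18.0995 − 30.5344 = -12.43 K.

-12.43 K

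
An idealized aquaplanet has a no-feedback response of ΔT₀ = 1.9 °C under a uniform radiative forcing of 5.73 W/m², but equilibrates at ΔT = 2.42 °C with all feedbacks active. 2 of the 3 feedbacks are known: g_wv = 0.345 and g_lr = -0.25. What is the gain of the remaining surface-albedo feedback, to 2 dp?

0.12

Amplification A = ΔT/ΔT₀ = 2.42/1.9 = 1.274.
Total gain g = 1 − 1/A = 1 − 1/1.274 = 0.2151.
Known gains sum to 0.345 − 0.25 = 0.095.
g_alb = 0.2151 − 0.095 = 0.12.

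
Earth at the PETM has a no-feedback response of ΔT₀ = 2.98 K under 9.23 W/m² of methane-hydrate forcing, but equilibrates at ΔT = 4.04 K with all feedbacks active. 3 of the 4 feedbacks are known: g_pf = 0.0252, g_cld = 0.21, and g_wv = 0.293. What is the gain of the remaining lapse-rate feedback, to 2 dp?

Amplification A = ΔT/ΔT₀ = 4.04/2.98 = 1.356.
Total gain g = 1 − 1/A = 1 − 1/1.356 = 0.2625.
Known gains sum to 0.0252 + 0.21 + 0.293 = 0.5282.
g_lr = 0.2625 − 0.5282 = -0.27.

-0.27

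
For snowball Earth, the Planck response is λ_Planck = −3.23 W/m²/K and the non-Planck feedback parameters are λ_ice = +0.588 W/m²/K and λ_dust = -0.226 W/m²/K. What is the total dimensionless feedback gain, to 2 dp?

Convert to gains: g_ice = 0.588/3.23 = 0.182; g_dust = -0.226/3.23 = -0.06997.
Total gain g = 0.11203.

0.11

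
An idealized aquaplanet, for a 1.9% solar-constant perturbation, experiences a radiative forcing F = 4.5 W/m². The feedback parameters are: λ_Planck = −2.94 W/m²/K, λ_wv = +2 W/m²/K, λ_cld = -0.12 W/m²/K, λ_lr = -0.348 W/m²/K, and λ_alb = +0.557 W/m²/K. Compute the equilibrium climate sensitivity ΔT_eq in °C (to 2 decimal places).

Net feedback parameter λ = (−2.94) + (+2) + (-0.12) + (-0.348) + (+0.557) = -0.851 W/m²/K.
ΔT = −F/λ = −4.5/(-0.851) = 5.29 °C.

5.29 °C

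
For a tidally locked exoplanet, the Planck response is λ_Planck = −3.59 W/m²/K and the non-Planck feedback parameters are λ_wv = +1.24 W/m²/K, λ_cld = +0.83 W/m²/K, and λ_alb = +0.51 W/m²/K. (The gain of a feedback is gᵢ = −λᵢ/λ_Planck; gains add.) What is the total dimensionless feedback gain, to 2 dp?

Convert to gains: g_wv = 1.24/3.59 = 0.3454; g_cld = 0.83/3.59 = 0.2312; g_alb = 0.51/3.59 = 0.1421.
Total gain g = 0.7187.

0.72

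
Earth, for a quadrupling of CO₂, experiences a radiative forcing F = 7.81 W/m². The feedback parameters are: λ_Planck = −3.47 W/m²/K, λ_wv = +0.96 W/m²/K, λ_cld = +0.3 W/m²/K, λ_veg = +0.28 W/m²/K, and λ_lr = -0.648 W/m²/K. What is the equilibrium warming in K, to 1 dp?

3.0 K

Net feedback parameter λ = (−3.47) + (+0.96) + (+0.3) + (+0.28) + (-0.648) = -2.578 W/m²/K.
ΔT = −F/λ = −7.81/(-2.578) = 3.0 K.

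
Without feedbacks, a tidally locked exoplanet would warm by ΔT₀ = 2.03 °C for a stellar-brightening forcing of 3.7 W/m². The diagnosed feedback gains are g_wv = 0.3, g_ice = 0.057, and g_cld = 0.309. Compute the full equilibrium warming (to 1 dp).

6.1 °C

Total gain g = 0.3 + 0.057 + 0.309 = 0.666.
Amplification A = 1/(1 − 0.666) = 2.994.
ΔT = 2.03 × 2.994 = 6.1 °C.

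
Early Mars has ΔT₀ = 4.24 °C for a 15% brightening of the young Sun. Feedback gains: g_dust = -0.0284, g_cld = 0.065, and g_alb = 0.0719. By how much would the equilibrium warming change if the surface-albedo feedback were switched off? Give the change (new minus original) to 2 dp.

Original: g = 0.1085, ΔT = 4.24/(1−0.1085) = 4.7560 °C.
Without surface-albedo: g' = 0.0366, ΔT' = 4.24/(1−0.0366) = 4.4011 °C.
Change = 4.4011 − 4.7560 = -0.35 °C.

-0.35 °C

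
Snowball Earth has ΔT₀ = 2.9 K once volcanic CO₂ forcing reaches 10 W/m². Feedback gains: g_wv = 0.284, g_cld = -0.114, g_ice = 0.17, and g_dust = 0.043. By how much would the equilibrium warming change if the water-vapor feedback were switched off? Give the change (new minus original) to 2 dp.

Original: g = 0.383, ΔT = 2.9/(1−0.383) = 4.7002 K.
Without water-vapor: g' = 0.099, ΔT' = 2.9/(1−0.099) = 3.2186 K.
Change = 3.2186 − 4.7002 = -1.48 K.

-1.48 K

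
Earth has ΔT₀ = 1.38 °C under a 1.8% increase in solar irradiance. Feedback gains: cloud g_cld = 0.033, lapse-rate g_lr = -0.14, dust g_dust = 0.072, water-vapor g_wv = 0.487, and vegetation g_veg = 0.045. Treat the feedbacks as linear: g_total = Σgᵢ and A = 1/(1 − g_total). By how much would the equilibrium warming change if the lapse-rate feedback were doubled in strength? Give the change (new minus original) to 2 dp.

-0.60 °C

Original: g = 0.497, ΔT = 1.38/(1−0.497) = 2.7435 °C.
With doubled lapse-rate: g' = 0.357, ΔT' = 1.38/(1−0.357) = 2.1462 °C.
Change = 2.1462 − 2.7435 = -0.60 °C.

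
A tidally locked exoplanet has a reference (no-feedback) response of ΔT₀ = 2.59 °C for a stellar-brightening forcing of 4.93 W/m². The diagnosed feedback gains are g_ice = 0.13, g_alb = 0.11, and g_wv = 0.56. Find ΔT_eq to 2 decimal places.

12.95 °C

Total gain g = 0.13 + 0.11 + 0.56 = 0.8.
Amplification A = 1/(1 − 0.8) = 5.
ΔT = 2.59 × 5 = 12.95 °C.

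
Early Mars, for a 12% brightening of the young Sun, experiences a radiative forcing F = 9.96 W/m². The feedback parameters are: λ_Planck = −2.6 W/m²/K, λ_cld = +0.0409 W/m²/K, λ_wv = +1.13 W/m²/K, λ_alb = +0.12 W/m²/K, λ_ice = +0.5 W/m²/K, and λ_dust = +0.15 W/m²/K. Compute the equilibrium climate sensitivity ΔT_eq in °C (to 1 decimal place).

Net feedback parameter λ = (−2.6) + (+0.0409) + (+1.13) + (+0.12) + (+0.5) + (+0.15) = -0.6591 W/m²/K.
ΔT = −F/λ = −9.96/(-0.6591) = 15.1 °C.

15.1 °C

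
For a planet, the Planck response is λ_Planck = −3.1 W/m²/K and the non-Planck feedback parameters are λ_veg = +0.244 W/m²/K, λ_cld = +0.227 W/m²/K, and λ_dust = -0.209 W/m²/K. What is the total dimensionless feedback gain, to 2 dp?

Convert to gains: g_veg = 0.244/3.1 = 0.07871; g_cld = 0.227/3.1 = 0.07323; g_dust = -0.209/3.1 = -0.06742.
Total gain g = 0.08452.

0.08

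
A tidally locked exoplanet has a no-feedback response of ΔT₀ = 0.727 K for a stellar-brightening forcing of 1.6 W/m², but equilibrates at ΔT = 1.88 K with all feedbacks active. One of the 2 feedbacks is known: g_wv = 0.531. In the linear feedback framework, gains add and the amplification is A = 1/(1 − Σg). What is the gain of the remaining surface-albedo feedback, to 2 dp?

Amplification A = ΔT/ΔT₀ = 1.88/0.727 = 2.586.
Total gain g = 1 − 1/A = 1 − 1/2.586 = 0.6133.
The known gain is 0.531.
g_alb = 0.6133 − 0.531 = 0.08.

0.08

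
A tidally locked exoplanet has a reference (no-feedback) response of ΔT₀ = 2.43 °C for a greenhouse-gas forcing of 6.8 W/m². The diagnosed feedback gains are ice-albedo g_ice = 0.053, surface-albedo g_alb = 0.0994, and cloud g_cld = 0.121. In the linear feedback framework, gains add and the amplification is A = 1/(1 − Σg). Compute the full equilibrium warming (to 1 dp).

3.3 °C

Total gain g = 0.053 + 0.0994 + 0.121 = 0.2734.
Amplification A = 1/(1 − 0.2734) = 1.376.
ΔT = 2.43 × 1.376 = 3.3 °C.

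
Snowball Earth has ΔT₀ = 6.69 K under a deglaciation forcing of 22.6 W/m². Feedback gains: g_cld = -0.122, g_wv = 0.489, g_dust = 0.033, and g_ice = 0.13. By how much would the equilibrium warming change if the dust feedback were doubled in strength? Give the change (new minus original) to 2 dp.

Original: g = 0.53, ΔT = 6.69/(1−0.53) = 14.2340 K.
With doubled dust: g' = 0.563, ΔT' = 6.69/(1−0.563) = 15.3089 K.
Change = 15.3089 − 14.2340 = 1.07 K.

1.07 K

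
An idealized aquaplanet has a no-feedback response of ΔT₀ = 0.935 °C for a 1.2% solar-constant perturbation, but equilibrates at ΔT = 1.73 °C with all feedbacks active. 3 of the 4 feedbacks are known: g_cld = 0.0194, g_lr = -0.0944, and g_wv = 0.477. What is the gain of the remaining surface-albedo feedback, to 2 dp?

Amplification A = ΔT/ΔT₀ = 1.73/0.935 = 1.85.
Total gain g = 1 − 1/A = 1 − 1/1.85 = 0.4595.
Known gains sum to 0.0194 − 0.0944 + 0.477 = 0.402.
g_alb = 0.4595 − 0.402 = 0.06.

0.06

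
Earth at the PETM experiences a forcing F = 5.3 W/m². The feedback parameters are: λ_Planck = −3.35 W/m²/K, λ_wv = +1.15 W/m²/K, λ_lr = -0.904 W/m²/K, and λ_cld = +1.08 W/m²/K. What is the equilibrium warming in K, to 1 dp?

Net feedback parameter λ = (−3.35) + (+1.15) + (-0.904) + (+1.08) = -2.024 W/m²/K.
ΔT = −F/λ = −5.3/(-2.024) = 2.6 K.

2.6 K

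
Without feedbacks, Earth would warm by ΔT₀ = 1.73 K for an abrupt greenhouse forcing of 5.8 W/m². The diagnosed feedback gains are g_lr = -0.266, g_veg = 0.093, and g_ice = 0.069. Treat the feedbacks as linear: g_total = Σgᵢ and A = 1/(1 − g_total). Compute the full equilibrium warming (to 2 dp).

Total gain g = -0.266 + 0.093 + 0.069 = -0.104.
Amplification A = 1/(1 + 0.104) = 0.9058.
ΔT = 1.73 × 0.9058 = 1.57 K.

1.57 K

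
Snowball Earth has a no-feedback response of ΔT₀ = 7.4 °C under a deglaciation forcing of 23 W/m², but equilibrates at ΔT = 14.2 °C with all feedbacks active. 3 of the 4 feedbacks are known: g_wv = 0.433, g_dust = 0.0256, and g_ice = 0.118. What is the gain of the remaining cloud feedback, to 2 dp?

Amplification A = ΔT/ΔT₀ = 14.2/7.4 = 1.919.
Total gain g = 1 − 1/A = 1 − 1/1.919 = 0.4789.
Known gains sum to 0.433 + 0.0256 + 0.118 = 0.5766.
g_cld = 0.4789 − 0.5766 = -0.10.

-0.10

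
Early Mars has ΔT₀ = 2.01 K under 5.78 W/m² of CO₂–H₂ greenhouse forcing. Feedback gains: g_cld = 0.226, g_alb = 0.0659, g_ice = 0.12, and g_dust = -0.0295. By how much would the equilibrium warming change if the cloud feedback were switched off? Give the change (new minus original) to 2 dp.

-0.87 K

Original: g = 0.3824, ΔT = 2.01/(1−0.3824) = 3.2545 K.
Without cloud: g' = 0.1564, ΔT' = 2.01/(1−0.1564) = 2.3826 K.
Change = 2.3826 − 3.2545 = -0.87 K.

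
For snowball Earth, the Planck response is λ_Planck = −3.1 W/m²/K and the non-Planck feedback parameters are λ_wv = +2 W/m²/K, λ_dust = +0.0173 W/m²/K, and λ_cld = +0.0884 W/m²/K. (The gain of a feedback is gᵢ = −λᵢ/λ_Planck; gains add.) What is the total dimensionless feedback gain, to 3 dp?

Convert to gains: g_wv = 2/3.1 = 0.6452; g_dust = 0.0173/3.1 = 0.005581; g_cld = 0.0884/3.1 = 0.02852.
Total gain g = 0.679301.

0.679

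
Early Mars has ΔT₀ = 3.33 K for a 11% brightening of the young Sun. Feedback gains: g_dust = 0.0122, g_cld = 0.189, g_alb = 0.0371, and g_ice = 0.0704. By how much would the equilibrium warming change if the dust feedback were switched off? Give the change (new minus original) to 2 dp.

Original: g = 0.3087, ΔT = 3.33/(1−0.3087) = 4.8170 K.
Without dust: g' = 0.2965, ΔT' = 3.33/(1−0.2965) = 4.7335 K.
Change = 4.7335 − 4.8170 = -0.08 K.

-0.08 K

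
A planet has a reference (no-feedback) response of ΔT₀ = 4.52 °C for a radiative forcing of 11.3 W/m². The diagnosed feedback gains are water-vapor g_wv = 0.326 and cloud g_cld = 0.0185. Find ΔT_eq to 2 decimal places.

Total gain g = 0.326 + 0.0185 = 0.3445.
Amplification A = 1/(1 − 0.3445) = 1.526.
ΔT = 4.52 × 1.526 = 6.90 °C.

6.90 °C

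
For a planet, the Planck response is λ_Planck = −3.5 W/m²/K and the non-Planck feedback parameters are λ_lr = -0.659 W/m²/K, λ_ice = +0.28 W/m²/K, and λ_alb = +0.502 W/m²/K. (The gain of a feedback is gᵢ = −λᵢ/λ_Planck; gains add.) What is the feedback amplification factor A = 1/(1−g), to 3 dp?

Convert to gains: g_lr = -0.659/3.5 = -0.1883; g_ice = 0.28/3.5 = 0.08; g_alb = 0.502/3.5 = 0.1434.
Total gain g = 0.0351.
A = 1/(1 − 0.0351) = 1.036.

1.036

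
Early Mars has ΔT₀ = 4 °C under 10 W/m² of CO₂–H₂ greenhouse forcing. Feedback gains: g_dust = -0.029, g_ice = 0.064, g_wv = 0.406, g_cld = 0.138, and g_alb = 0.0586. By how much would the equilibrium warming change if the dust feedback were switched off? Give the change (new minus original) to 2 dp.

Original: g = 0.6376, ΔT = 4/(1−0.6376) = 11.0375 °C.
Without dust: g' = 0.6666, ΔT' = 4/(1−0.6666) = 11.9976 °C.
Change = 11.9976 − 11.0375 = 0.96 °C.

0.96 °C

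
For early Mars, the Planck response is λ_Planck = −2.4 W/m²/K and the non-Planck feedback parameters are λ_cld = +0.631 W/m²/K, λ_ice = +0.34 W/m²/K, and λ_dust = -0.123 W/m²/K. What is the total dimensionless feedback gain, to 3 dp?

0.353

Convert to gains: g_cld = 0.631/2.4 = 0.2629; g_ice = 0.34/2.4 = 0.1417; g_dust = -0.123/2.4 = -0.05125.
Total gain g = 0.35335.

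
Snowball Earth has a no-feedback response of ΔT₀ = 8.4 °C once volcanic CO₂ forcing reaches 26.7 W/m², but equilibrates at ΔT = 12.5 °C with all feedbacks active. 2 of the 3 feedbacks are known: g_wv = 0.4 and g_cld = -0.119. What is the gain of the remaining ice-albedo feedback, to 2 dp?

Amplification A = ΔT/ΔT₀ = 12.5/8.4 = 1.488.
Total gain g = 1 − 1/A = 1 − 1/1.488 = 0.328.
Known gains sum to 0.4 − 0.119 = 0.281.
g_ice = 0.328 − 0.281 = 0.05.

0.05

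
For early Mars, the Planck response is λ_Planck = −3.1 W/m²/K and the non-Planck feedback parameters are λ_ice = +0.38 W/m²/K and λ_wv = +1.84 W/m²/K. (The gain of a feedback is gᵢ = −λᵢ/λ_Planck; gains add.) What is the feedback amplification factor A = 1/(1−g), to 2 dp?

Convert to gains: g_ice = 0.38/3.1 = 0.1226; g_wv = 1.84/3.1 = 0.5935.
Total gain g = 0.7161.
A = 1/(1 − 0.7161) = 3.52.

3.52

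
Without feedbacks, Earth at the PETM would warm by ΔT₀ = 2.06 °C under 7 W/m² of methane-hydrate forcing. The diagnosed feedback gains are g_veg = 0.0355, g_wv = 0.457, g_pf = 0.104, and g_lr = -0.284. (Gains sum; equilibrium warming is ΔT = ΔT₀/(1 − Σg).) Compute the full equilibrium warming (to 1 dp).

3.0 °C

Total gain g = 0.0355 + 0.457 + 0.104 − 0.284 = 0.3125.
Amplification A = 1/(1 − 0.3125) = 1.455.
ΔT = 2.06 × 1.455 = 3.0 °C.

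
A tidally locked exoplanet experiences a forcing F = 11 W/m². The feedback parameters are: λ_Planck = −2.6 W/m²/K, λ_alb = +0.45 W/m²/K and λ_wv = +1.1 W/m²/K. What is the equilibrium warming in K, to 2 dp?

10.48 K

Net feedback parameter λ = (−2.6) + (+0.45) + (+1.1) = -1.05 W/m²/K.
ΔT = −F/λ = −11/(-1.05) = 10.48 K.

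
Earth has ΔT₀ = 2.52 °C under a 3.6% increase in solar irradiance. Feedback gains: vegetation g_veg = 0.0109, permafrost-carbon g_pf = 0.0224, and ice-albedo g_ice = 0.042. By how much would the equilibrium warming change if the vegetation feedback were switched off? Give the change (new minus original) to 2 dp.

-0.03 °C

Original: g = 0.0753, ΔT = 2.52/(1−0.0753) = 2.7252 °C.
Without vegetation: g' = 0.0644, ΔT' = 2.52/(1−0.0644) = 2.6935 °C.
Change = 2.6935 − 2.7252 = -0.03 °C.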